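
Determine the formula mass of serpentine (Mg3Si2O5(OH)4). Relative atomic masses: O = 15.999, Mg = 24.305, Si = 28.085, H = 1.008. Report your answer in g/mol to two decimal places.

M = 3(24.305) + 2(28.085) + 9(15.999) + 4(1.008)

277.11 g/mol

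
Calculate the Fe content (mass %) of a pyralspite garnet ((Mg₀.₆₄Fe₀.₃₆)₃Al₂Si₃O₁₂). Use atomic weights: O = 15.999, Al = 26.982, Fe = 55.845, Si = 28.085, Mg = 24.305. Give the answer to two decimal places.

13.80 mass %

Molar mass of (Mg₀.₆₄Fe₀.₃₆)₃Al₂Si₃O₁₂: 1.92×24.305 + 1.08×55.845 + 2×26.982 + 3×28.085 + 12×15.999 = 437.185 g/mol.
Mass of Fe per formula unit: 1.08 × 55.845 = 60.313 g.
Weight fraction Fe = 60.313 / 437.185 = 0.1380.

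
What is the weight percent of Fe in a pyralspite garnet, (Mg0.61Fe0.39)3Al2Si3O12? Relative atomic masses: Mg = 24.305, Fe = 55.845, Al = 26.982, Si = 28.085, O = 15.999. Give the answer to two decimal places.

M((Mg0.61Fe0.39)3Al2Si3O12) = 440.024 g/mol.
Fe contributes 1.17 × 55.845 = 65.339 g per mole.
65.339/440.024 = 0.1485 → 14.85%.

14.85 wt%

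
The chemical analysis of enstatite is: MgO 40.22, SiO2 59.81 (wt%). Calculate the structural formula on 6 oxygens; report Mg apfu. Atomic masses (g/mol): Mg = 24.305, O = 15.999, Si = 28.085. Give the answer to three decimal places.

MgO: 40.22/40.304 = 0.99792 mol → 0.99792 mol Mg, 0.99792 mol O.
SiO2: 59.81/60.083 = 0.99546 mol → 0.99546 mol Si, 1.99092 mol O.
Total oxygen = 2.98884 mol. Normalization factor = 6/2.98884 = 2.00747.
Mg per 6 O = 0.99792 × 2.00747 = 2.003.

2.003 Mg apfu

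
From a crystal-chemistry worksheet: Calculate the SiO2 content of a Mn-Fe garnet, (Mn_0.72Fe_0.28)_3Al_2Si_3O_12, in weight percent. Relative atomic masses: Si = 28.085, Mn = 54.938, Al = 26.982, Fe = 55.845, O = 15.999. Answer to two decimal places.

36.36 wt%

Formula mass = 495.783 g/mol.
3 Si → 3.0000 mol SiO2 per formula unit; M(SiO2) = 60.083, so SiO2 mass = 180.249 g.
180.249/495.783 × 100 = 36.36 wt%.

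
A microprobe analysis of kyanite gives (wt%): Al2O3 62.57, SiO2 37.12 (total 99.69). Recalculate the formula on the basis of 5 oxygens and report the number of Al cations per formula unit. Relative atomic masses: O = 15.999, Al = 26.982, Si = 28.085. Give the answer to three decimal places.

1.995 Al apfu

Al2O3 (M=101.961): mol = 0.61367; Al = 1.22734, O = 1.84101.
SiO2 (M=60.083): mol = 0.61781; Si = 0.61781, O = 1.23562.
ΣO = 3.07663; factor = 5/ΣO = 1.62515.
Al apfu = 1.22734 × 1.62515 = 1.995.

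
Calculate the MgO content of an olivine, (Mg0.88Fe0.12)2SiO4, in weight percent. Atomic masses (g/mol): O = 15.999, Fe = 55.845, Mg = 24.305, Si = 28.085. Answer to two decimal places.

Formula mass = 148.261 g/mol.
1.76 Mg → 1.7600 mol MgO per formula unit; M(MgO) = 40.304, so MgO mass = 70.935 g.
70.935/148.261 × 100 = 47.84 wt%.

47.84 wt%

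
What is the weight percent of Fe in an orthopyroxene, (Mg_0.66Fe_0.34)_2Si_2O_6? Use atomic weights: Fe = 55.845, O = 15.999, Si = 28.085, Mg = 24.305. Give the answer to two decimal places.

17.09 weight percent

M((Mg_0.66Fe_0.34)_2Si_2O_6) = 222.221 g/mol.
Fe contributes 0.68 × 55.845 = 37.975 g per mole.
37.975/222.221 = 0.1709 → 17.09%.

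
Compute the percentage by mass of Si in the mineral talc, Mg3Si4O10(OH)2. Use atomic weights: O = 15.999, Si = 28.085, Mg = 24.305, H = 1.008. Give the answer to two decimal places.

29.62 weight percent

Formula mass = 3·24.305 + 4·28.085 + 12·15.999 + 2·1.008 = 379.259 g/mol, of which 112.340 g is Si.
So Si makes up 112.340/379.259 = 0.2962 of the mass, i.e. 29.62%.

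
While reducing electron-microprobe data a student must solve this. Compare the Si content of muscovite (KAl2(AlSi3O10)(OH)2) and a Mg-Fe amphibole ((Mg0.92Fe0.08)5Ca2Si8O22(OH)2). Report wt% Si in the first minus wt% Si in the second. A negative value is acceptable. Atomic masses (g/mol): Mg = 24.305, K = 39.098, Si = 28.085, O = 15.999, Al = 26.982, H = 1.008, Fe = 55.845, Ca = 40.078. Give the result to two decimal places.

-6.08 percentage points

Si in KAl2(AlSi3O10)(OH)2: molar mass 398.303 g/mol; 3×28.085 = 84.255 g → 21.15 wt%.
Si in (Mg0.92Fe0.08)5Ca2Si8O22(OH)2: molar mass 824.969 g/mol; 8×28.085 = 224.680 g → 27.23 wt%.
Difference = 21.15 − 27.23 = -6.08 percentage points.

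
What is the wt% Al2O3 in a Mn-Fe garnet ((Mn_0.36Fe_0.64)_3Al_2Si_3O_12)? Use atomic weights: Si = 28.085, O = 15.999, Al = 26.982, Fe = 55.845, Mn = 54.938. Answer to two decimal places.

Molar mass of (Mn_0.36Fe_0.64)_3Al_2Si_3O_12 = 1.08*54.938 + 1.92*55.845 + 2*26.982 + 3*28.085 + 12*15.999 = 496.762 g/mol.
Each formula unit contains 2 Al, equivalent to 2/2 = 1.0000 mol Al2O3.
M(Al2O3) = 2×26.982 + 3×15.999 = 101.961 g/mol.
Mass of Al2O3 per formula unit = 1.0000 × 101.961 = 101.961 g.
Al2O3 wt% = 101.961 / 496.762 × 100 = 20.53%.

20.53 wt%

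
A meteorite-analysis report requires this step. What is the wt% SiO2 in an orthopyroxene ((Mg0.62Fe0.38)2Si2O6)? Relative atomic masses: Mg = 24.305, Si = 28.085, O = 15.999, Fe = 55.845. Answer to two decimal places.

M((Mg0.62Fe0.38)2Si2O6) = 224.744 g/mol; M(SiO2) = 60.083 g/mol.
Moles SiO2 per formula unit = 2 Si ÷ 1 = 2.0000.
SiO2 fraction = (2.0000 × 60.083) / 224.744 = 120.166/224.744 = 0.5347.

53.47 wt%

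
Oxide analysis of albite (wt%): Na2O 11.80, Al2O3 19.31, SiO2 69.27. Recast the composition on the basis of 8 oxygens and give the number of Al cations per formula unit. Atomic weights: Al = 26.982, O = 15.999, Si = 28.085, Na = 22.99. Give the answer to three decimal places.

0.989 Al apfu

Na2O (M=61.979): mol = 0.19039; Na = 0.38078, O = 0.19039.
Al2O3 (M=101.961): mol = 0.18939; Al = 0.37878, O = 0.56817.
SiO2 (M=60.083): mol = 1.15291; Si = 1.15291, O = 2.30582.
ΣO = 3.06438; factor = 8/ΣO = 2.61064.
Al apfu = 0.37878 × 2.61064 = 0.989.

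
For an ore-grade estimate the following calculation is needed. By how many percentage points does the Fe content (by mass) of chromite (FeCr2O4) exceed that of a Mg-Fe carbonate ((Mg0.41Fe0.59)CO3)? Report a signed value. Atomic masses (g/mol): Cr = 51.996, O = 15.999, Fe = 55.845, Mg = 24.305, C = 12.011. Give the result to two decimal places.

-7.06 percentage points

First mineral: 55.845 g Fe in 223.833 g formula = 24.95 wt% Fe.
Second mineral: 32.949 g Fe in 102.922 g formula = 32.01 wt% Fe.
24.95% − 32.01% gives a difference of -7.06 percentage points.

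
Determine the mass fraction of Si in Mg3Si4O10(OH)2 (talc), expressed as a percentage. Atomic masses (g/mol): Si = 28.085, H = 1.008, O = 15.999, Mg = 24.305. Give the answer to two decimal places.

29.62 mass %

Formula mass = 3*24.305 + 4*28.085 + 12*15.999 + 2*1.008 = 379.259 g/mol, of which 112.340 g is Si.
So Si makes up 112.340/379.259 = 0.2962 of the mass, i.e. 29.62%.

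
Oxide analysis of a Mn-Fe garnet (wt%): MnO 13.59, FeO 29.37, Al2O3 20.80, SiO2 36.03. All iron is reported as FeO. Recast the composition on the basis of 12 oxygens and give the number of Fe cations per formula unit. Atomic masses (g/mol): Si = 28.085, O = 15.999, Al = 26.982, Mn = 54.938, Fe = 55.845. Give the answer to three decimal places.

2.034 Fe apfu

13.59 wt% MnO ÷ 70.937 g/mol = 0.19158 mol, giving 0.19158 Mn and 0.19158 O.
29.37 wt% FeO ÷ 71.844 g/mol = 0.40880 mol, giving 0.40880 Fe and 0.40880 O.
20.80 wt% Al2O3 ÷ 101.961 g/mol = 0.20400 mol, giving 0.40800 Al and 0.61200 O.
36.03 wt% SiO2 ÷ 60.083 g/mol = 0.59967 mol, giving 0.59967 Si and 1.19934 O.
Oxygen sums to 2.41172; scaling by 12/2.41172 = 4.97570 puts the formula on 12 O.
Fe: 0.40880 × 4.97570 = 2.034 atoms per formula unit.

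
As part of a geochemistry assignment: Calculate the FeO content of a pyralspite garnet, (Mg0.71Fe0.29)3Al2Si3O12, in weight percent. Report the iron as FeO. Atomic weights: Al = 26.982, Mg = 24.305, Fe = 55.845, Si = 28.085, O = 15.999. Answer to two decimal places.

14.52 wt%

Molar mass of (Mg0.71Fe0.29)3Al2Si3O12 = 2.13×24.305 + 0.87×55.845 + 2×26.982 + 3×28.085 + 12×15.999 = 430.562 g/mol.
Each formula unit contains 0.87 Fe, equivalent to 0.87/1 = 0.8700 mol FeO.
M(FeO) = 1×55.845 + 1×15.999 = 71.844 g/mol.
Mass of FeO per formula unit = 0.8700 × 71.844 = 62.504 g.
FeO wt% = 62.504 / 430.562 × 100 = 14.52%.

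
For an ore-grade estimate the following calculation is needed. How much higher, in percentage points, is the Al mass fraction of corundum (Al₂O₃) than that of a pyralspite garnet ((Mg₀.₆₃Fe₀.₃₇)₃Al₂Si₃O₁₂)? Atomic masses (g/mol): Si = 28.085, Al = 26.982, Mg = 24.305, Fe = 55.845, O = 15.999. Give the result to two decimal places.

Al in Al₂O₃: molar mass 101.961 g/mol; 2×26.982 = 53.964 g → 52.93 wt%.
Al in (Mg₀.₆₃Fe₀.₃₇)₃Al₂Si₃O₁₂: molar mass 438.131 g/mol; 2×26.982 = 53.964 g → 12.32 wt%.
Difference = 52.93 − 12.32 = 40.61 percentage points.

40.61 percentage points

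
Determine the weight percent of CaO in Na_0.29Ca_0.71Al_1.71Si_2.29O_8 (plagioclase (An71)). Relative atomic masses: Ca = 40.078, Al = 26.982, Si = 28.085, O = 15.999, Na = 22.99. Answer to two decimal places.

14.55 wt%

Molar mass of Na_0.29Ca_0.71Al_1.71Si_2.29O_8 = 0.29×22.99 + 0.71×40.078 + 1.71×26.982 + 2.29×28.085 + 8×15.999 = 273.568 g/mol.
Each formula unit contains 0.71 Ca, equivalent to 0.71/1 = 0.7100 mol CaO.
M(CaO) = 1×40.078 + 1×15.999 = 56.077 g/mol.
Mass of CaO per formula unit = 0.7100 × 56.077 = 39.815 g.
CaO wt% = 39.815 / 273.568 × 100 = 14.55%.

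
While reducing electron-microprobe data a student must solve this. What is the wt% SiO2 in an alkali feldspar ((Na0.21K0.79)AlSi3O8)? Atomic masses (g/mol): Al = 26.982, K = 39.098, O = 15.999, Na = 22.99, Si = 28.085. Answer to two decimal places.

65.56 wt%

M((Na0.21K0.79)AlSi3O8) = 274.944 g/mol; M(SiO2) = 60.083 g/mol.
Moles SiO2 per formula unit = 3 Si ÷ 1 = 3.0000.
SiO2 fraction = (3.0000 × 60.083) / 274.944 = 180.249/274.944 = 0.6556.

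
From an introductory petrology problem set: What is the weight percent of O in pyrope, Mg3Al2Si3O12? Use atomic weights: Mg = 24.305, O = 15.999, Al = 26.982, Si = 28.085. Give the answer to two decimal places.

47.63 wt%

M(Mg3Al2Si3O12) = 403.122 g/mol.
O contributes 12 × 15.999 = 191.988 g per mole.
191.988/403.122 = 0.4763 → 47.63%.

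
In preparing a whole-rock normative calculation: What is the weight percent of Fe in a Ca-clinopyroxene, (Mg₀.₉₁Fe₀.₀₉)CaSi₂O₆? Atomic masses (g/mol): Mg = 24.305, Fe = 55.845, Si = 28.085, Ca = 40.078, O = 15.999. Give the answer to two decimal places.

M((Mg₀.₉₁Fe₀.₀₉)CaSi₂O₆) = 219.386 g/mol.
Fe contributes 0.09 × 55.845 = 5.026 g per mole.
5.026/219.386 = 0.0229 → 2.29%.

2.29 weight percent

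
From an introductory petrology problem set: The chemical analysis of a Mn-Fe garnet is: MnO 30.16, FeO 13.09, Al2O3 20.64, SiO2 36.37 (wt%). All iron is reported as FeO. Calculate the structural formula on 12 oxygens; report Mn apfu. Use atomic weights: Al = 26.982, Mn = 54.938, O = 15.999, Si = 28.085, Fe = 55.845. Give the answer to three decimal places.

MnO: 30.16/70.937 = 0.42517 mol → 0.42517 mol Mn, 0.42517 mol O.
FeO: 13.09/71.844 = 0.18220 mol → 0.18220 mol Fe, 0.18220 mol O.
Al2O3: 20.64/101.961 = 0.20243 mol → 0.40486 mol Al, 0.60729 mol O.
SiO2: 36.37/60.083 = 0.60533 mol → 0.60533 mol Si, 1.21066 mol O.
Total oxygen = 2.42532 mol. Normalization factor = 12/2.42532 = 4.94780.
Mn per 12 O = 0.42517 × 4.94780 = 2.104.

2.104 Mn apfu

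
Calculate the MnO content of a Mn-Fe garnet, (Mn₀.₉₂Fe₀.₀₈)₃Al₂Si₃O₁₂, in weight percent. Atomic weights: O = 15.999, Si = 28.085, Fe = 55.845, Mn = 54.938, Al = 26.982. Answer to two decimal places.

39.53 wt%

Formula mass = 495.239 g/mol.
2.76 Mn → 2.7600 mol MnO per formula unit; M(MnO) = 70.937, so MnO mass = 195.786 g.
195.786/495.239 × 100 = 39.53 wt%.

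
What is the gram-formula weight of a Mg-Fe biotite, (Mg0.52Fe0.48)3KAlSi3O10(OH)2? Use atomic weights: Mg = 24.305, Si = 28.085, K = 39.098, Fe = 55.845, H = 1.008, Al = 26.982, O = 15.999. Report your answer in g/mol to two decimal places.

The formula mass is the sum 1.56·24.305 + 1.44·55.845 + 1·39.098 + 1·26.982 + 3·28.085 + 12·15.999 + 2·1.008.

462.67 g/mol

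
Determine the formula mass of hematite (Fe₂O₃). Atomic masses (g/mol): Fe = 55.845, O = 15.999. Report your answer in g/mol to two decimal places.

M = 2(55.845) + 3(15.999)

159.69 g/mol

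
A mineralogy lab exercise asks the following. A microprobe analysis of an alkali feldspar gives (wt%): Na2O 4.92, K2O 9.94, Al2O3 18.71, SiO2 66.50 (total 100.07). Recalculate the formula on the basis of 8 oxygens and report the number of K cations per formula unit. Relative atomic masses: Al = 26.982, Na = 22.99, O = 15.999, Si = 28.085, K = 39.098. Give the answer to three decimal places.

0.573 K apfu

Na2O: 4.92/61.979 = 0.07938 mol → 0.15876 mol Na, 0.07938 mol O.
K2O: 9.94/94.195 = 0.10553 mol → 0.21106 mol K, 0.10553 mol O.
Al2O3: 18.71/101.961 = 0.18350 mol → 0.36700 mol Al, 0.55050 mol O.
SiO2: 66.50/60.083 = 1.10680 mol → 1.10680 mol Si, 2.21360 mol O.
Total oxygen = 2.94901 mol. Normalization factor = 8/2.94901 = 2.71277.
K per 8 O = 0.21106 × 2.71277 = 0.573.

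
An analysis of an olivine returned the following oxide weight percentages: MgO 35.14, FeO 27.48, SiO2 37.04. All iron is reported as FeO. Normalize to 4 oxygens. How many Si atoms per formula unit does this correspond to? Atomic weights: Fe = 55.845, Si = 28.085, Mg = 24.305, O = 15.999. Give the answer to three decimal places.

0.991 Si apfu

MgO (M=40.304): mol = 0.87187; Mg = 0.87187, O = 0.87187.
FeO (M=71.844): mol = 0.38250; Fe = 0.38250, O = 0.38250.
SiO2 (M=60.083): mol = 0.61648; Si = 0.61648, O = 1.23296.
ΣO = 2.48733; factor = 4/ΣO = 1.60815.
Si apfu = 0.61648 × 1.60815 = 0.991.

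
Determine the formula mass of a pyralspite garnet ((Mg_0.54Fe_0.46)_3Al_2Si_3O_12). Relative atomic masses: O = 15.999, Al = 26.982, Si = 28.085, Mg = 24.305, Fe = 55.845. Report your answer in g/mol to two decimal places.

446.65 g/mol

Mg: 1.62 × 24.305 = 39.3741
Fe: 1.38 × 55.845 = 77.0661
Al: 2 × 26.982 = 53.9640
Si: 3 × 28.085 = 84.2550
O: 12 × 15.999 = 191.9880
Summing the contributions gives the formula mass.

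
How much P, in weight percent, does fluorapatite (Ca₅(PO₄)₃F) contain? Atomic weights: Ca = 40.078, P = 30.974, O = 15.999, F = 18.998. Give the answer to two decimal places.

M(Ca₅(PO₄)₃F) = 504.298 g/mol.
P contributes 3 × 30.974 = 92.922 g per mole.
92.922/504.298 = 0.1843 → 18.43%.

18.43 weight percent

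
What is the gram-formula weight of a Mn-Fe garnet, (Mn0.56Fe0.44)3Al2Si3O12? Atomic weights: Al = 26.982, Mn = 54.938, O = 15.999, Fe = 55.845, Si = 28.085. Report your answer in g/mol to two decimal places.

The formula mass is the sum 1.68·54.938 + 1.32·55.845 + 2·26.982 + 3·28.085 + 12·15.999.

496.22 g/mol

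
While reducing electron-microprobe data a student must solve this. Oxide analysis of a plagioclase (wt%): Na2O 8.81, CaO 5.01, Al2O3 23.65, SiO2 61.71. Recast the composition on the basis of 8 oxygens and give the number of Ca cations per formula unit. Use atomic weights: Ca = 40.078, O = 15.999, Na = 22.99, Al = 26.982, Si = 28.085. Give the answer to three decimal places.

0.240 Ca apfu

Na2O: 8.81/61.979 = 0.14214 mol → 0.28428 mol Na, 0.14214 mol O.
CaO: 5.01/56.077 = 0.08934 mol → 0.08934 mol Ca, 0.08934 mol O.
Al2O3: 23.65/101.961 = 0.23195 mol → 0.46390 mol Al, 0.69585 mol O.
SiO2: 61.71/60.083 = 1.02708 mol → 1.02708 mol Si, 2.05416 mol O.
Total oxygen = 2.98149 mol. Normalization factor = 8/2.98149 = 2.68322.
Ca per 8 O = 0.08934 × 2.68322 = 0.240.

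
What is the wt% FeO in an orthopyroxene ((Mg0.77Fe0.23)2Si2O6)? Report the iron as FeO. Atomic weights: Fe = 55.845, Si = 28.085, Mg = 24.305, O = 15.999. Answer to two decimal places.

15.35 wt%

M((Mg0.77Fe0.23)2Si2O6) = 215.282 g/mol; M(FeO) = 71.844 g/mol.
Moles FeO per formula unit = 0.46 Fe ÷ 1 = 0.4600.
FeO fraction = (0.4600 × 71.844) / 215.282 = 33.048/215.282 = 0.1535.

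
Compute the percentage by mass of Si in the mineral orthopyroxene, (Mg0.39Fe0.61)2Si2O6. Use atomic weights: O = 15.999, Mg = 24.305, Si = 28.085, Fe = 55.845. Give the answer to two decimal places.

M((Mg0.39Fe0.61)2Si2O6) = 239.253 g/mol.
Si contributes 2 × 28.085 = 56.170 g per mole.
56.170/239.253 = 0.2348 → 23.48%.

23.48 mass %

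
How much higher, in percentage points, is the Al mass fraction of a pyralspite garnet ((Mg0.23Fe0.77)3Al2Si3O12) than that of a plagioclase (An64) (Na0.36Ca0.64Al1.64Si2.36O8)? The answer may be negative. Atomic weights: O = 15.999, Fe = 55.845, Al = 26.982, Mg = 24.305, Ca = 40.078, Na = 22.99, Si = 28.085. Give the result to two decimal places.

Al in (Mg0.23Fe0.77)3Al2Si3O12: molar mass 475.979 g/mol; 2×26.982 = 53.964 g → 11.34 wt%.
Al in Na0.36Ca0.64Al1.64Si2.36O8: molar mass 272.449 g/mol; 1.64×26.982 = 44.250 g → 16.24 wt%.
Difference = 11.34 − 16.24 = -4.90 percentage points.

-4.90 percentage points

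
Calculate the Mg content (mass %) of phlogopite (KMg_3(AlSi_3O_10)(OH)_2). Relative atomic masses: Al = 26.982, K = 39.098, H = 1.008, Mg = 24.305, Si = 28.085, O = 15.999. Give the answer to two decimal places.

M(KMg_3(AlSi_3O_10)(OH)_2) = 417.254 g/mol.
Mg contributes 3 × 24.305 = 72.915 g per mole.
72.915/417.254 = 0.1747 → 17.47%.

17.47 mass %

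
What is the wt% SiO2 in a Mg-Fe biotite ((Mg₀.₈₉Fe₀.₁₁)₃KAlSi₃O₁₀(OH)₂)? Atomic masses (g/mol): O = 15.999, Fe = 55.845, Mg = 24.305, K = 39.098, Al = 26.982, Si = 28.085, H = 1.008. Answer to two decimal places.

42.15 wt%

M((Mg₀.₈₉Fe₀.₁₁)₃KAlSi₃O₁₀(OH)₂) = 427.662 g/mol; M(SiO2) = 60.083 g/mol.
Moles SiO2 per formula unit = 3 Si ÷ 1 = 3.0000.
SiO2 fraction = (3.0000 × 60.083) / 427.662 = 180.249/427.662 = 0.4215.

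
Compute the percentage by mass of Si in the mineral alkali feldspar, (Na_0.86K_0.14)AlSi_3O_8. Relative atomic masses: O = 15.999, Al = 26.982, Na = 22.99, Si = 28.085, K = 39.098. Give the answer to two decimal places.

31.86 wt%

Molar mass of (Na_0.86K_0.14)AlSi_3O_8: 0.86·22.99 + 0.14·39.098 + 1·26.982 + 3·28.085 + 8·15.999 = 264.474 g/mol.
Mass of Si per formula unit: 3 × 28.085 = 84.255 g.
Weight fraction Si = 84.255 / 264.474 = 0.3186.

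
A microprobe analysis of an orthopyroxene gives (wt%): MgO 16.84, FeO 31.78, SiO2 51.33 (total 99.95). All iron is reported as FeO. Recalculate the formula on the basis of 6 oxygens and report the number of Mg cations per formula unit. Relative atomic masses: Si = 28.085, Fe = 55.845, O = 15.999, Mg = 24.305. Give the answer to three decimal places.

0.976 Mg apfu

16.84 wt% MgO ÷ 40.304 g/mol = 0.41782 mol, giving 0.41782 Mg and 0.41782 O.
31.78 wt% FeO ÷ 71.844 g/mol = 0.44235 mol, giving 0.44235 Fe and 0.44235 O.
51.33 wt% SiO2 ÷ 60.083 g/mol = 0.85432 mol, giving 0.85432 Si and 1.70864 O.
Oxygen sums to 2.56881; scaling by 6/2.56881 = 2.33571 puts the formula on 6 O.
Mg: 0.41782 × 2.33571 = 0.976 atoms per formula unit.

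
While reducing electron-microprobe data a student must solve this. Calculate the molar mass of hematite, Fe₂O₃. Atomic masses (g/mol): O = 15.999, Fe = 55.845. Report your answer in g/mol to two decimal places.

159.69 g/mol

M = 2·55.845 + 3·15.999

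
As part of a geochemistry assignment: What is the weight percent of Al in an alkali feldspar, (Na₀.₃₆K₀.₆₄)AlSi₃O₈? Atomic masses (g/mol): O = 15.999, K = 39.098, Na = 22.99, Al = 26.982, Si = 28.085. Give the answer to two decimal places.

9.90 wt%

Molar mass of (Na₀.₃₆K₀.₆₄)AlSi₃O₈: 0.36×22.99 + 0.64×39.098 + 1×26.982 + 3×28.085 + 8×15.999 = 272.528 g/mol.
Mass of Al per formula unit: 1 × 26.982 = 26.982 g.
Weight fraction Al = 26.982 / 272.528 = 0.0990.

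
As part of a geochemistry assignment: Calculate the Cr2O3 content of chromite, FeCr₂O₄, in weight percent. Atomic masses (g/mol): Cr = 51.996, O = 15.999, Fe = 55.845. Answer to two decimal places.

M(FeCr₂O₄) = 223.833 g/mol; M(Cr2O3) = 151.989 g/mol.
Moles Cr2O3 per formula unit = 2 Cr ÷ 2 = 1.0000.
Cr2O3 fraction = (1.0000 × 151.989) / 223.833 = 151.989/223.833 = 0.6790.

67.90 wt%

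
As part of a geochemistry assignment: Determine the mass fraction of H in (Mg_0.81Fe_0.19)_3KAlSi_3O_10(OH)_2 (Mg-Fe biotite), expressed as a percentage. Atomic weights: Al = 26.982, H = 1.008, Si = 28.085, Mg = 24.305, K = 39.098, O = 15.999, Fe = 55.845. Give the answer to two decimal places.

Formula mass = 2.43*24.305 + 0.57*55.845 + 1*39.098 + 1*26.982 + 3*28.085 + 12*15.999 + 2*1.008 = 435.232 g/mol, of which 2.016 g is H.
So H makes up 2.016/435.232 = 0.0046 of the mass, i.e. 0.46%.

0.46 wt%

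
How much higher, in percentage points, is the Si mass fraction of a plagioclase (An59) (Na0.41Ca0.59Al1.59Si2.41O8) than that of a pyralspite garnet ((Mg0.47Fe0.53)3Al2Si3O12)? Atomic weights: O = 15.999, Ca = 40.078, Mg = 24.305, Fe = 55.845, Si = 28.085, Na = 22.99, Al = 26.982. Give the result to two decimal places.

Si in Na0.41Ca0.59Al1.59Si2.41O8: molar mass 271.650 g/mol; 2.41×28.085 = 67.685 g → 24.92 wt%.
Si in (Mg0.47Fe0.53)3Al2Si3O12: molar mass 453.271 g/mol; 3×28.085 = 84.255 g → 18.59 wt%.
Difference = 24.92 − 18.59 = 6.33 percentage points.

6.33 percentage points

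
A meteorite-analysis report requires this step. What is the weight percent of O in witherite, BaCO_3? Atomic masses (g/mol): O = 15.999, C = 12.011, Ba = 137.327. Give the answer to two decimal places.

Formula mass = 1*137.327 + 1*12.011 + 3*15.999 = 197.335 g/mol, of which 47.997 g is O.
So O makes up 47.997/197.335 = 0.2432 of the mass, i.e. 24.32%.

24.32 wt%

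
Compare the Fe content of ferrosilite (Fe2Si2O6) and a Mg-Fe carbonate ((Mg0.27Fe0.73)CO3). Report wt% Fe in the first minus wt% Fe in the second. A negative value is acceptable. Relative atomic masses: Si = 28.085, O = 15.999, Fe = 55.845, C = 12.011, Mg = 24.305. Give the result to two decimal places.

4.35 percentage points

M(Fe2Si2O6) = 263.854 g/mol, so wt% Fe = 111.690/263.854 × 100 = 42.33%.
M((Mg0.27Fe0.73)CO3) = 107.337 g/mol, so wt% Fe = 40.767/107.337 × 100 = 37.98%.
42.33 − 37.98 = 4.35 pp.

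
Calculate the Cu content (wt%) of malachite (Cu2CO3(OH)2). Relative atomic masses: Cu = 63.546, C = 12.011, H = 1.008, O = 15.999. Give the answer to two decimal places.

Molar mass of Cu2CO3(OH)2: 2·63.546 + 1·12.011 + 5·15.999 + 2·1.008 = 221.114 g/mol.
Mass of Cu per formula unit: 2 × 63.546 = 127.092 g.
Weight fraction Cu = 127.092 / 221.114 = 0.5748.

57.48 wt%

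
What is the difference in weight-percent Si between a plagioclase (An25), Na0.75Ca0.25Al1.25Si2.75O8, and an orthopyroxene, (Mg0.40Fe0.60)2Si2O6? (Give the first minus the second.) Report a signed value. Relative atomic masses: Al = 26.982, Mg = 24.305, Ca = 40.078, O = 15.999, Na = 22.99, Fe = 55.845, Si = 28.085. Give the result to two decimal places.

First mineral: 77.234 g Si in 266.215 g formula = 29.01 wt% Si.
Second mineral: 56.170 g Si in 238.622 g formula = 23.54 wt% Si.
29.01% − 23.54% gives a difference of 5.47 percentage points.

5.47 percentage points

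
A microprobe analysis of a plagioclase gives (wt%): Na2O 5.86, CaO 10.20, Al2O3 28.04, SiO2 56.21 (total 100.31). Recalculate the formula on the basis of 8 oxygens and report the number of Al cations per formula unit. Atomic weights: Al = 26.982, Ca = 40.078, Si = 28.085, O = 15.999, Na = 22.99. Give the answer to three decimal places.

Na2O: 5.86/61.979 = 0.09455 mol → 0.18910 mol Na, 0.09455 mol O.
CaO: 10.20/56.077 = 0.18189 mol → 0.18189 mol Ca, 0.18189 mol O.
Al2O3: 28.04/101.961 = 0.27501 mol → 0.55002 mol Al, 0.82503 mol O.
SiO2: 56.21/60.083 = 0.93554 mol → 0.93554 mol Si, 1.87108 mol O.
Total oxygen = 2.97255 mol. Normalization factor = 8/2.97255 = 2.69129.
Al per 8 O = 0.55002 × 2.69129 = 1.480.

1.480 Al apfu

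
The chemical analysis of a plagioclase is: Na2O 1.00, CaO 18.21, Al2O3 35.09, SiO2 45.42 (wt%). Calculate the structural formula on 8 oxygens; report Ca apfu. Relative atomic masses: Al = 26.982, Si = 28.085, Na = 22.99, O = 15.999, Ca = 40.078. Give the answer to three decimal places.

0.900 Ca apfu

1.00 wt% Na2O ÷ 61.979 g/mol = 0.01613 mol, giving 0.03226 Na and 0.01613 O.
18.21 wt% CaO ÷ 56.077 g/mol = 0.32473 mol, giving 0.32473 Ca and 0.32473 O.
35.09 wt% Al2O3 ÷ 101.961 g/mol = 0.34415 mol, giving 0.68830 Al and 1.03245 O.
45.42 wt% SiO2 ÷ 60.083 g/mol = 0.75595 mol, giving 0.75595 Si and 1.51190 O.
Oxygen sums to 2.88521; scaling by 8/2.88521 = 2.77276 puts the formula on 8 O.
Ca: 0.32473 × 2.77276 = 0.900 atoms per formula unit.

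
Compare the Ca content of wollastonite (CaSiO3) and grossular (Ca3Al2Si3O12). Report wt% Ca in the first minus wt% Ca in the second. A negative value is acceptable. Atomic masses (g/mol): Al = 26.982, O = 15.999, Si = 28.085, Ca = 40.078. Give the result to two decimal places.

7.81 percentage points

Ca in CaSiO3: molar mass 116.160 g/mol; 1×40.078 = 40.078 g → 34.50 wt%.
Ca in Ca3Al2Si3O12: molar mass 450.441 g/mol; 3×40.078 = 120.234 g → 26.69 wt%.
Difference = 34.50 − 26.69 = 7.81 percentage points.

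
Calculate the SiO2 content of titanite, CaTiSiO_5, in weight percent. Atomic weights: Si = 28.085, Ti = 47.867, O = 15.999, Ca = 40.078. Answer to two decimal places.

30.65 wt%

Formula mass = 196.025 g/mol.
1 Si → 1.0000 mol SiO2 per formula unit; M(SiO2) = 60.083, so SiO2 mass = 60.083 g.
60.083/196.025 × 100 = 30.65 wt%.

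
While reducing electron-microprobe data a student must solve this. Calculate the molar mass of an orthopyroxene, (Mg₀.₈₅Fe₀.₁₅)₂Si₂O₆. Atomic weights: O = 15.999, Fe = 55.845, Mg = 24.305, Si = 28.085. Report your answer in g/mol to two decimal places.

210.24 g/mol

The formula mass is the sum 1.70*24.305 + 0.30*55.845 + 2*28.085 + 6*15.999.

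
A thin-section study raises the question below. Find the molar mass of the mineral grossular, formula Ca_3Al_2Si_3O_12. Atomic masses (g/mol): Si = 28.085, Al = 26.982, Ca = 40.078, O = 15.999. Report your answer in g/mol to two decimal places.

450.44 g/mol

Ca: 3 × 40.078 = 120.2340
Al: 2 × 26.982 = 53.9640
Si: 3 × 28.085 = 84.2550
O: 12 × 15.999 = 191.9880
Summing the contributions gives the formula mass.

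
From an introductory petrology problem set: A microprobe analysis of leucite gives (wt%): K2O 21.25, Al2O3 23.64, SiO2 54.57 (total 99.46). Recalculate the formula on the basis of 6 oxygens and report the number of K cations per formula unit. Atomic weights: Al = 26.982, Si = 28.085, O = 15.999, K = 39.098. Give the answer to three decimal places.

0.989 K apfu

K2O: 21.25/94.195 = 0.22560 mol → 0.45120 mol K, 0.22560 mol O.
Al2O3: 23.64/101.961 = 0.23185 mol → 0.46370 mol Al, 0.69555 mol O.
SiO2: 54.57/60.083 = 0.90824 mol → 0.90824 mol Si, 1.81648 mol O.
Total oxygen = 2.73763 mol. Normalization factor = 6/2.73763 = 2.19168.
K per 6 O = 0.45120 × 2.19168 = 0.989.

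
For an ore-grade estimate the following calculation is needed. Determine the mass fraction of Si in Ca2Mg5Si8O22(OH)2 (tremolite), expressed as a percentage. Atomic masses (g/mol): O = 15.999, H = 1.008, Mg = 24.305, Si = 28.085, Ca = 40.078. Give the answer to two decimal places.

Formula mass = 2×40.078 + 5×24.305 + 8×28.085 + 24×15.999 + 2×1.008 = 812.353 g/mol, of which 224.680 g is Si.
So Si makes up 224.680/812.353 = 0.2766 of the mass, i.e. 27.66%.

27.66 wt%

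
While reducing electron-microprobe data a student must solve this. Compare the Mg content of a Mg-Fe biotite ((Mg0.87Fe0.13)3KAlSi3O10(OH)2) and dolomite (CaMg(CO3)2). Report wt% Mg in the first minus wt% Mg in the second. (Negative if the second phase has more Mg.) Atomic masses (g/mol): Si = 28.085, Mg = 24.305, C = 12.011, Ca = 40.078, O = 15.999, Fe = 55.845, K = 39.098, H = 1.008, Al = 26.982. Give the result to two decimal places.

1.59 percentage points

First mineral: 63.436 g Mg in 429.555 g formula = 14.77 wt% Mg.
Second mineral: 24.305 g Mg in 184.399 g formula = 13.18 wt% Mg.
14.77% − 13.18% gives a difference of 1.59 percentage points.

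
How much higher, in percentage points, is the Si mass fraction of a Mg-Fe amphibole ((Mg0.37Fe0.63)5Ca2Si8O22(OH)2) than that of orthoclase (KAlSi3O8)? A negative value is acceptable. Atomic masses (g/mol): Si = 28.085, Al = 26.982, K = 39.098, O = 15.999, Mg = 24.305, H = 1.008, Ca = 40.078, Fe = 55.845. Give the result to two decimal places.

M((Mg0.37Fe0.63)5Ca2Si8O22(OH)2) = 911.704 g/mol, so wt% Si = 224.680/911.704 × 100 = 24.64%.
M(KAlSi3O8) = 278.327 g/mol, so wt% Si = 84.255/278.327 × 100 = 30.27%.
24.64 − 30.27 = -5.63 pp.

-5.63 percentage points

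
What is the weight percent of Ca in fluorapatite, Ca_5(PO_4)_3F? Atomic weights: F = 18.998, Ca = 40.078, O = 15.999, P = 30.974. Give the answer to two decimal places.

Molar mass of Ca_5(PO_4)_3F: 5*40.078 + 3*30.974 + 12*15.999 + 1*18.998 = 504.298 g/mol.
Mass of Ca per formula unit: 5 × 40.078 = 200.390 g.
Weight fraction Ca = 200.390 / 504.298 = 0.3974.

39.74 mass %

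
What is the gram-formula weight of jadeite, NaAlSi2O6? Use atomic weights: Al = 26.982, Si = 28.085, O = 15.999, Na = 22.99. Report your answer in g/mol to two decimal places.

202.14 g/mol

Na: 1 × 22.99 = 22.9900
Al: 1 × 26.982 = 26.9820
Si: 2 × 28.085 = 56.1700
O: 6 × 15.999 = 95.9940
Summing the contributions gives the formula mass.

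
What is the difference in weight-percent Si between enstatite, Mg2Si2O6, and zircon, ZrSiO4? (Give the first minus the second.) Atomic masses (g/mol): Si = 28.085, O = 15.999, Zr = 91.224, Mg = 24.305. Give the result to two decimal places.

12.66 percentage points

Si in Mg2Si2O6: molar mass 200.774 g/mol; 2×28.085 = 56.170 g → 27.98 wt%.
Si in ZrSiO4: molar mass 183.305 g/mol; 1×28.085 = 28.085 g → 15.32 wt%.
Difference = 27.98 − 15.32 = 12.66 percentage points.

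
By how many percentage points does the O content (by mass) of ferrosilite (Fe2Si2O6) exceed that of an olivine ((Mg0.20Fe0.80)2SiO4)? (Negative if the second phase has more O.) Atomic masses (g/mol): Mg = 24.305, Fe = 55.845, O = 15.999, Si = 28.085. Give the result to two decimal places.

O in Fe2Si2O6: molar mass 263.854 g/mol; 6×15.999 = 95.994 g → 36.38 wt%.
O in (Mg0.20Fe0.80)2SiO4: molar mass 191.155 g/mol; 4×15.999 = 63.996 g → 33.48 wt%.
Difference = 36.38 − 33.48 = 2.90 percentage points.

2.90 percentage points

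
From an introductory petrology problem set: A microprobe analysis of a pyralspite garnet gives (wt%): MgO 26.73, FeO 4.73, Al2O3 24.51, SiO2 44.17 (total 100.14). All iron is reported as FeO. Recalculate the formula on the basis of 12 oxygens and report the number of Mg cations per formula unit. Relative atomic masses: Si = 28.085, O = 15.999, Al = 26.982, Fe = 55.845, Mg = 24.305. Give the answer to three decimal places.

MgO (M=40.304): mol = 0.66321; Mg = 0.66321, O = 0.66321.
FeO (M=71.844): mol = 0.06584; Fe = 0.06584, O = 0.06584.
Al2O3 (M=101.961): mol = 0.24039; Al = 0.48078, O = 0.72117.
SiO2 (M=60.083): mol = 0.73515; Si = 0.73515, O = 1.47030.
ΣO = 2.92052; factor = 12/ΣO = 4.10886.
Mg apfu = 0.66321 × 4.10886 = 2.725.

2.725 Mg apfu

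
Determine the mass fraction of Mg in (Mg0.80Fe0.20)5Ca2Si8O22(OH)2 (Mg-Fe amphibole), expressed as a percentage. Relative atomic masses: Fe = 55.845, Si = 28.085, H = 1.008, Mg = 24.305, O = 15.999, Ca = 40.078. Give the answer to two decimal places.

11.52 wt%

Molar mass of (Mg0.80Fe0.20)5Ca2Si8O22(OH)2: 4·24.305 + 1·55.845 + 2·40.078 + 8·28.085 + 24·15.999 + 2·1.008 = 843.893 g/mol.
Mass of Mg per formula unit: 4 × 24.305 = 97.220 g.
Weight fraction Mg = 97.220 / 843.893 = 0.1152.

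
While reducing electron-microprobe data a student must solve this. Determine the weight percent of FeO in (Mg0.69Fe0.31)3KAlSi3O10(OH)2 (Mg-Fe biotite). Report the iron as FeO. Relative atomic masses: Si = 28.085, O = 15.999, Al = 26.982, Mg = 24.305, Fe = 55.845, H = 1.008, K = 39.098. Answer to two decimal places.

Formula mass = 446.586 g/mol.
0.93 Fe → 0.9300 mol FeO per formula unit; M(FeO) = 71.844, so FeO mass = 66.815 g.
66.815/446.586 × 100 = 14.96 wt%.

14.96 wt%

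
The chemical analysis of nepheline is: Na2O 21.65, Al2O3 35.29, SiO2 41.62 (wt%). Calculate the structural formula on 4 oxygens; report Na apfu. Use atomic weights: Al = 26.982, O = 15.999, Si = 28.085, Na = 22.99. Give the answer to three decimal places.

Na2O (M=61.979): mol = 0.34931; Na = 0.69862, O = 0.34931.
Al2O3 (M=101.961): mol = 0.34611; Al = 0.69222, O = 1.03833.
SiO2 (M=60.083): mol = 0.69271; Si = 0.69271, O = 1.38542.
ΣO = 2.77306; factor = 4/ΣO = 1.44245.
Na apfu = 0.69862 × 1.44245 = 1.008.

1.008 Na apfu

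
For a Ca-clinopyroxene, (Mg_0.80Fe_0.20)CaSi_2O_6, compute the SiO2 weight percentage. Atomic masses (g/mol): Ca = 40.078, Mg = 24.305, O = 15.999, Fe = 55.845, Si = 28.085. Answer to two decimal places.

Formula mass = 222.855 g/mol.
2 Si → 2.0000 mol SiO2 per formula unit; M(SiO2) = 60.083, so SiO2 mass = 120.166 g.
120.166/222.855 × 100 = 53.92 wt%.

53.92 wt%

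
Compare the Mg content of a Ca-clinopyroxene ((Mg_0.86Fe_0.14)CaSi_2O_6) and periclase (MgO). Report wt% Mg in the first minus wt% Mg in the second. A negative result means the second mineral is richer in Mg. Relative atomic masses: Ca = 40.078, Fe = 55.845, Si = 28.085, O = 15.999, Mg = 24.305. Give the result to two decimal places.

M((Mg_0.86Fe_0.14)CaSi_2O_6) = 220.963 g/mol, so wt% Mg = 20.902/220.963 × 100 = 9.46%.
M(MgO) = 40.304 g/mol, so wt% Mg = 24.305/40.304 × 100 = 60.30%.
9.46 − 60.30 = -50.84 pp.

-50.84 percentage points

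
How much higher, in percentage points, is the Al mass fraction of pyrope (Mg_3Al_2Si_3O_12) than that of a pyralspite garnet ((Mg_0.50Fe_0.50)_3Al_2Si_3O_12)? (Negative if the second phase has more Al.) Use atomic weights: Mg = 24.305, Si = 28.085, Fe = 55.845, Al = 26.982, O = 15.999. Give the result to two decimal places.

1.41 percentage points

Al in Mg_3Al_2Si_3O_12: molar mass 403.122 g/mol; 2×26.982 = 53.964 g → 13.39 wt%.
Al in (Mg_0.50Fe_0.50)_3Al_2Si_3O_12: molar mass 450.432 g/mol; 2×26.982 = 53.964 g → 11.98 wt%.
Difference = 13.39 − 11.98 = 1.41 percentage points.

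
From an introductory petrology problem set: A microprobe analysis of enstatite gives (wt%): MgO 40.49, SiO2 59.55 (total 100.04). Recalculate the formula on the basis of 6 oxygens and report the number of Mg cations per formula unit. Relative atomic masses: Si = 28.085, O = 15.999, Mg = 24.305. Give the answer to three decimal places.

MgO (M=40.304): mol = 1.00461; Mg = 1.00461, O = 1.00461.
SiO2 (M=60.083): mol = 0.99113; Si = 0.99113, O = 1.98226.
ΣO = 2.98687; factor = 6/ΣO = 2.00879.
Mg apfu = 1.00461 × 2.00879 = 2.018.

2.018 Mg apfu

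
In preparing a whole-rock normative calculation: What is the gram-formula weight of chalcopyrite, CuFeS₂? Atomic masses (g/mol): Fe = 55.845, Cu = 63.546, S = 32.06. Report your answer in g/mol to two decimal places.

The formula mass is the sum 1·63.546 + 1·55.845 + 2·32.06.

183.51 g/mol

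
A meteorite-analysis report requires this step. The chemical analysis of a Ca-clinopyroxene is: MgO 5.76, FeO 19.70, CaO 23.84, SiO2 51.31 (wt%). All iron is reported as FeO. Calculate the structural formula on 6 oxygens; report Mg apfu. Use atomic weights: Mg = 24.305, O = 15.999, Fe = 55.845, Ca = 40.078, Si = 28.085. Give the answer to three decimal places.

MgO (M=40.304): mol = 0.14291; Mg = 0.14291, O = 0.14291.
FeO (M=71.844): mol = 0.27421; Fe = 0.27421, O = 0.27421.
CaO (M=56.077): mol = 0.42513; Ca = 0.42513, O = 0.42513.
SiO2 (M=60.083): mol = 0.85399; Si = 0.85399, O = 1.70798.
ΣO = 2.55023; factor = 6/ΣO = 2.35273.
Mg apfu = 0.14291 × 2.35273 = 0.336.

0.336 Mg apfu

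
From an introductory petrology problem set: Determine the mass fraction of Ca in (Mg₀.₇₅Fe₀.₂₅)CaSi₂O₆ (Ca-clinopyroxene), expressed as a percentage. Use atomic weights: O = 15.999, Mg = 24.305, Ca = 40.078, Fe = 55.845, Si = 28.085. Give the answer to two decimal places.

Formula mass = 0.75·24.305 + 0.25·55.845 + 1·40.078 + 2·28.085 + 6·15.999 = 224.432 g/mol, of which 40.078 g is Ca.
So Ca makes up 40.078/224.432 = 0.1786 of the mass, i.e. 17.86%.

17.86 wt%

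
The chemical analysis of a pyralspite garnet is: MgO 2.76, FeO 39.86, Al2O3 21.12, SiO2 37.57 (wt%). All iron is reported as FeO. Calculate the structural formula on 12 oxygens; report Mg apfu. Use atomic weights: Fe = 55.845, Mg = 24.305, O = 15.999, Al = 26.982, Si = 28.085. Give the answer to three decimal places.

0.329 Mg apfu

MgO: 2.76/40.304 = 0.06848 mol → 0.06848 mol Mg, 0.06848 mol O.
FeO: 39.86/71.844 = 0.55481 mol → 0.55481 mol Fe, 0.55481 mol O.
Al2O3: 21.12/101.961 = 0.20714 mol → 0.41428 mol Al, 0.62142 mol O.
SiO2: 37.57/60.083 = 0.62530 mol → 0.62530 mol Si, 1.25060 mol O.
Total oxygen = 2.49531 mol. Normalization factor = 12/2.49531 = 4.80902.
Mg per 12 O = 0.06848 × 4.80902 = 0.329.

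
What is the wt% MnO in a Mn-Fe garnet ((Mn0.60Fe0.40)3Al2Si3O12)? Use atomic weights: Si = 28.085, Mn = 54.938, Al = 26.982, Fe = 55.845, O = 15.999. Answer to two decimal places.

25.74 wt%

M((Mn0.60Fe0.40)3Al2Si3O12) = 496.109 g/mol; M(MnO) = 70.937 g/mol.
Moles MnO per formula unit = 1.80 Mn ÷ 1 = 1.8000.
MnO fraction = (1.8000 × 70.937) / 496.109 = 127.687/496.109 = 0.2574.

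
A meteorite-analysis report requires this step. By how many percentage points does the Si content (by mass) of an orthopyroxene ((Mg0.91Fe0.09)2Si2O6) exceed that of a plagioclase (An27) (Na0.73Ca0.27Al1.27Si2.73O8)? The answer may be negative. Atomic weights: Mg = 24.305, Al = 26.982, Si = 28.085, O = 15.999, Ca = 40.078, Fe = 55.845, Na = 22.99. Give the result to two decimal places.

Si in (Mg0.91Fe0.09)2Si2O6: molar mass 206.451 g/mol; 2×28.085 = 56.170 g → 27.21 wt%.
Si in Na0.73Ca0.27Al1.27Si2.73O8: molar mass 266.535 g/mol; 2.73×28.085 = 76.672 g → 28.77 wt%.
Difference = 27.21 − 28.77 = -1.56 percentage points.

-1.56 percentage points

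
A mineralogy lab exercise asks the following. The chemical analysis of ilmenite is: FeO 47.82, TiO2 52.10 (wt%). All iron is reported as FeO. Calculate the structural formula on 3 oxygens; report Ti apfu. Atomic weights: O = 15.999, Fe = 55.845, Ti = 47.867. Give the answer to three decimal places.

FeO: 47.82/71.844 = 0.66561 mol → 0.66561 mol Fe, 0.66561 mol O.
TiO2: 52.10/79.865 = 0.65235 mol → 0.65235 mol Ti, 1.30470 mol O.
Total oxygen = 1.97031 mol. Normalization factor = 3/1.97031 = 1.52260.
Ti per 3 O = 0.65235 × 1.52260 = 0.993.

0.993 Ti apfu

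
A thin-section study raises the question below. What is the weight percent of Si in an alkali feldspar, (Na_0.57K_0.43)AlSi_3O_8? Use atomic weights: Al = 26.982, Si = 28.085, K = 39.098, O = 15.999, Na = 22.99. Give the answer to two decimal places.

31.30 weight percent

Formula mass = 0.57×22.99 + 0.43×39.098 + 1×26.982 + 3×28.085 + 8×15.999 = 269.145 g/mol, of which 84.255 g is Si.
So Si makes up 84.255/269.145 = 0.3130 of the mass, i.e. 31.30%.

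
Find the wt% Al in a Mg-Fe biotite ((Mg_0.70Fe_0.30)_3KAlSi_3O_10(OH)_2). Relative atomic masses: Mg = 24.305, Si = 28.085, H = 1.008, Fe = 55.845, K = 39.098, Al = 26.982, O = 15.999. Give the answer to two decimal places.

6.05 mass %

M((Mg_0.70Fe_0.30)_3KAlSi_3O_10(OH)_2) = 445.640 g/mol.
Al contributes 1 × 26.982 = 26.982 g per mole.
26.982/445.640 = 0.0605 → 6.05%.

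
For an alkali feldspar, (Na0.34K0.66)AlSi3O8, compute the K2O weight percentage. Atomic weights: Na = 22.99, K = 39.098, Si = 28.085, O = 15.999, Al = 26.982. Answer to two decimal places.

11.39 wt%

M((Na0.34K0.66)AlSi3O8) = 272.850 g/mol; M(K2O) = 94.195 g/mol.
Moles K2O per formula unit = 0.66 K ÷ 2 = 0.3300.
K2O fraction = (0.3300 × 94.195) / 272.850 = 31.084/272.850 = 0.1139.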